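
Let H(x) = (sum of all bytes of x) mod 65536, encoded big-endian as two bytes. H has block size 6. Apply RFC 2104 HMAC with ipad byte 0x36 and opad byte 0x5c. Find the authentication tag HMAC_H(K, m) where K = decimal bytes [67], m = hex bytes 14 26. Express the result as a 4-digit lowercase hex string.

02a9

Key decimal bytes [67] = 43 is 1 byte ≤ B = 6; zero-pad to 6 bytes: K' = 43 00 00 00 00 00.
K' ⊕ ipad = 75 36 36 36 36 36.  K' ⊕ opad = 1f 5c 5c 5c 5c 5c.
Inner input = (K'⊕ipad) ∥ m = 75 36 36 36 36 36 ∥ 14 26.
Inner hash: sum = 117+54+54+54+54+54+20+38 = 445 → 01 bd.
Outer input = (K'⊕opad) ∥ inner = 1f 5c 5c 5c 5c 5c ∥ 01 bd.
Outer hash (tag): sum = 31+92+92+92+92+92+1+189 = 681 → 02 a9.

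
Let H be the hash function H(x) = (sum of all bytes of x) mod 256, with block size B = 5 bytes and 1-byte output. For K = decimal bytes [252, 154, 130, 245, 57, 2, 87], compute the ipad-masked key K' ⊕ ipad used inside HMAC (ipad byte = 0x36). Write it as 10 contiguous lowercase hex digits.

a936363636

Key decimal bytes [252, 154, 130, 245, 57, 2, 87] = fc 9a 82 f5 39 02 57 is 7 bytes > B = 5, so hash it first: H(key) = 9f, then zero-pad to 5 bytes: K' = 9f 00 00 00 00.
XOR each byte with 0x36: 9f⊕36=a9, 00⊕36=36, 00⊕36=36, 00⊕36=36, 00⊕36=36.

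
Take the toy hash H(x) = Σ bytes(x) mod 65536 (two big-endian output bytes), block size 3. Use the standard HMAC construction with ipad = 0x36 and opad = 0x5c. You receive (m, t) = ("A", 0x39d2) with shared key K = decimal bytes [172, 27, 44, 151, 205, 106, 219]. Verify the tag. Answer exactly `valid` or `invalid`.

Key decimal bytes [172, 27, 44, 151, 205, 106, 219] = ac 1b 2c 97 cd 6a db is 7 bytes > B = 3, so hash it first: H(key) = 03 9c, then zero-pad to 3 bytes: K' = 03 9c 00.
K' ⊕ ipad = 35 aa 36; K' ⊕ opad = 5f c0 5c.
Inner hash: sum = 53+170+54+65 = 342 → 01 56.
Outer hash (recomputed tag): sum = 95+192+92+1+86 = 466 → 01 d2.
Recomputed tag = 01d2; claimed = 39d2 → mismatch.

invalid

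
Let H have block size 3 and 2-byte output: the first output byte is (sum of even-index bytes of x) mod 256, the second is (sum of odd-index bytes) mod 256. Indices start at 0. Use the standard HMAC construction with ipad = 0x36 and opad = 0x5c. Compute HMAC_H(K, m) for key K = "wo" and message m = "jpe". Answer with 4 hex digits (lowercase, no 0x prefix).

Key "wo" = 77 6f is 2 bytes ≤ B = 3; zero-pad to 3 bytes: K' = 77 6f 00.
K' ⊕ ipad = 41 59 36.  K' ⊕ opad = 2b 33 5c.
Inner input = (K'⊕ipad) ∥ m = 41 59 36 ∥ 6a 70 65.
Inner hash: even-index sum = 231 mod 256 = 231; odd-index sum = 296 mod 256 = 40 → e7 28.
Outer input = (K'⊕opad) ∥ inner = 2b 33 5c ∥ e7 28.
Outer hash (tag): even-index sum = 175 mod 256 = 175; odd-index sum = 282 mod 256 = 26 → af 1a.

af1a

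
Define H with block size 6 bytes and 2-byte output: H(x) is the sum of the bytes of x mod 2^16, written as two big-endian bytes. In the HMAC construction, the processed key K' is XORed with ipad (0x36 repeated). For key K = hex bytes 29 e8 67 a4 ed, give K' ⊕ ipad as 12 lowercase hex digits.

1fde5192db36

Key hex bytes 29 e8 67 a4 ed is 5 bytes ≤ B = 6; zero-pad to 6 bytes: K' = 29 e8 67 a4 ed 00.
XOR each byte with 0x36: 29⊕36=1f, e8⊕36=de, 67⊕36=51, a4⊕36=92, ed⊕36=db, 00⊕36=36.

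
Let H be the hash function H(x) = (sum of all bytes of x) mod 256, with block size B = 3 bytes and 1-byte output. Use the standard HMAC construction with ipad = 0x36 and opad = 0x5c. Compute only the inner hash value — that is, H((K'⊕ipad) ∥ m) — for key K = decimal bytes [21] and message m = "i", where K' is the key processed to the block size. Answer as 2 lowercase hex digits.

Key decimal bytes [21] = 15 is 1 byte ≤ B = 3; zero-pad to 3 bytes: K' = 15 00 00.
K' ⊕ ipad = 23 36 36.
Inner input = 23 36 36 ∥ 69.
Inner hash: sum = 35+54+54+105 = 248 → f8.

f8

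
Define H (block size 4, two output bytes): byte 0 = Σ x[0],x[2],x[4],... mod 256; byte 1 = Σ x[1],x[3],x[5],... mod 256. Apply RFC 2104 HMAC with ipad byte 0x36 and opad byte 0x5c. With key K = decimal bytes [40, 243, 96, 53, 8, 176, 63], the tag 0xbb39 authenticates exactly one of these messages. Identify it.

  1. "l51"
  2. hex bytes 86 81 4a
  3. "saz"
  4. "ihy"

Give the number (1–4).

Key decimal bytes [40, 243, 96, 53, 8, 176, 63] = 28 f3 60 35 08 b0 3f is 7 bytes > B = 4, so hash it first: H(key) = cf d8, then zero-pad to 4 bytes: K' = cf d8 00 00.
K' ⊕ ipad = f9 ee 36 36; K' ⊕ opad = 93 84 5c 5c.
m1: inner = H(f9 ee 36 36 6c 35 31) = cc 59; tag = H(93 84 5c 5c cc 59) = bb39 ← matches
m2: inner = H(f9 ee 36 36 86 81 4a) = ff a5; tag = H(93 84 5c 5c ff a5) = ee85
m3: inner = H(f9 ee 36 36 73 61 7a) = 1c 85; tag = H(93 84 5c 5c 1c 85) = 0b65
m4: inner = H(f9 ee 36 36 69 68 79) = 11 8c; tag = H(93 84 5c 5c 11 8c) = 006c

1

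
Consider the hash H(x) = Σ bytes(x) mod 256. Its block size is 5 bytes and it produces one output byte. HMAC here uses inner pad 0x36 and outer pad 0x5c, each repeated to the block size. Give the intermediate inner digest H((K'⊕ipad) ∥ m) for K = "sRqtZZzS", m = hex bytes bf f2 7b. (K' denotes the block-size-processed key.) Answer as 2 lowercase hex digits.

21

Key "sRqtZZzS" = 73 52 71 74 5a 5a 7a 53 is 8 bytes > B = 5, so hash it first: H(key) = 2b, then zero-pad to 5 bytes: K' = 2b 00 00 00 00.
K' ⊕ ipad = 1d 36 36 36 36.
Inner input = 1d 36 36 36 36 ∥ bf f2 7b.
Inner hash: sum = 29+54+54+54+54+191+242+123 = 801; mod 256 = 33 → 21.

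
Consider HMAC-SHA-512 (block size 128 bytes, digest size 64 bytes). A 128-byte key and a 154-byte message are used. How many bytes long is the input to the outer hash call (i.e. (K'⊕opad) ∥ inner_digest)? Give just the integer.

192

Key is 128 ≤ 128 bytes, zero-padded: |K'| = 128.
Outer input = (K'⊕opad) ∥ H(inner) → 128 + 64 = 192 bytes.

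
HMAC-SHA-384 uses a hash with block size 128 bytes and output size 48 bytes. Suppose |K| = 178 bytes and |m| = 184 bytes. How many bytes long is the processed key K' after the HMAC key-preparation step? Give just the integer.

128

Key is 178 > 128 bytes, so it is hashed to 48 bytes then zero-padded to 128: |K'| = 128.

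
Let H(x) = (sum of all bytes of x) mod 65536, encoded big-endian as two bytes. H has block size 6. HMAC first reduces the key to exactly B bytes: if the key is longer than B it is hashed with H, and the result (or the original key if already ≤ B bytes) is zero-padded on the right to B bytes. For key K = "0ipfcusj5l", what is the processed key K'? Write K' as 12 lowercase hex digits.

|K| = 10 > B = 6, so first hash the key.
H(K): sum = 48+105+112+102+99+117+115+106+53+108 = 965 → 03 c5.
Zero-pad H(K) = 03 c5 to 6 bytes: K' = 03 c5 00 00 00 00.

03c500000000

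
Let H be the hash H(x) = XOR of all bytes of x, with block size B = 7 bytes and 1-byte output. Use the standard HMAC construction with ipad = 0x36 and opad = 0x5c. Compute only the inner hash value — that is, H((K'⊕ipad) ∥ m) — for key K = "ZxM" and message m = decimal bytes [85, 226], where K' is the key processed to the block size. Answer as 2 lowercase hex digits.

Key "ZxM" = 5a 78 4d is 3 bytes ≤ B = 7; zero-pad to 7 bytes: K' = 5a 78 4d 00 00 00 00.
K' ⊕ ipad = 6c 4e 7b 36 36 36 36.
Inner input = 6c 4e 7b 36 36 36 36 ∥ 55 e2.
Inner hash: XOR 6c⊕4e⊕7b⊕36⊕36⊕36⊕36⊕55⊕e2 = ee.

ee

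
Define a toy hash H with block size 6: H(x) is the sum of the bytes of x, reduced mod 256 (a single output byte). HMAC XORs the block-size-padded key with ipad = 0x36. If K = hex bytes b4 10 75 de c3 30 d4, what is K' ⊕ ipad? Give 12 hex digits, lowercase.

Key hex bytes b4 10 75 de c3 30 d4 is 7 bytes > B = 6, so hash it first: H(key) = de, then zero-pad to 6 bytes: K' = de 00 00 00 00 00.
XOR each byte with 0x36: de⊕36=e8, 00⊕36=36, 00⊕36=36, 00⊕36=36, 00⊕36=36, 00⊕36=36.

e83636363636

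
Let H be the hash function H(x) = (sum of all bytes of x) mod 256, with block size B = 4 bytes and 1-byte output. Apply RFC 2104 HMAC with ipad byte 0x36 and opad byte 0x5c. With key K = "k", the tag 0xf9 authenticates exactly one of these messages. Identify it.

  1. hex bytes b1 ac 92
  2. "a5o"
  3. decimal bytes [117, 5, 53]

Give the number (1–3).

Key "k" = 6b is 1 byte ≤ B = 4; zero-pad to 4 bytes: K' = 6b 00 00 00.
K' ⊕ ipad = 5d 36 36 36; K' ⊕ opad = 37 5c 5c 5c.
m1: inner = H(5d 36 36 36 b1 ac 92) = ee; tag = H(37 5c 5c 5c ee) = 39
m2: inner = H(5d 36 36 36 61 35 6f) = 04; tag = H(37 5c 5c 5c 04) = 4f
m3: inner = H(5d 36 36 36 75 05 35) = ae; tag = H(37 5c 5c 5c ae) = f9 ← matches

3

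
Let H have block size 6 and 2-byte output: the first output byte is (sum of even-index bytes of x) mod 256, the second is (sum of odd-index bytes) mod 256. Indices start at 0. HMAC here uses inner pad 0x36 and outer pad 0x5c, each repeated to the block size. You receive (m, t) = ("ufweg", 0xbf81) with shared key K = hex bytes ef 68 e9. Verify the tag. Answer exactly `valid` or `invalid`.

Key hex bytes ef 68 e9 is 3 bytes ≤ B = 6; zero-pad to 6 bytes: K' = ef 68 e9 00 00 00.
K' ⊕ ipad = d9 5e df 36 36 36; K' ⊕ opad = b3 34 b5 5c 5c 5c.
Inner hash: even-index sum = 833 mod 256 = 65; odd-index sum = 405 mod 256 = 149 → 41 95.
Outer hash (recomputed tag): even-index sum = 517 mod 256 = 5; odd-index sum = 385 mod 256 = 129 → 05 81.
Recomputed tag = 0581; claimed = bf81 → mismatch.

invalid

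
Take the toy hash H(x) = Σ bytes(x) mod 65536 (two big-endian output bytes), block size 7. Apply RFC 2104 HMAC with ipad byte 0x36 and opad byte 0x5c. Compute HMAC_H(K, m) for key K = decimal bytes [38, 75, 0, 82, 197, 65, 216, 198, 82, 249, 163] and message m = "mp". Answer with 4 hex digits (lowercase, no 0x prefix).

02b1

Key decimal bytes [38, 75, 0, 82, 197, 65, 216, 198, 82, 249, 163] = 26 4b 00 52 c5 41 d8 c6 52 f9 a3 is 11 bytes > B = 7, so hash it first: H(key) = 05 55, then zero-pad to 7 bytes: K' = 05 55 00 00 00 00 00.
K' ⊕ ipad = 33 63 36 36 36 36 36.  K' ⊕ opad = 59 09 5c 5c 5c 5c 5c.
Inner input = (K'⊕ipad) ∥ m = 33 63 36 36 36 36 36 ∥ 6d 70.
Inner hash: sum = 51+99+54+54+54+54+54+109+112 = 641 → 02 81.
Outer input = (K'⊕opad) ∥ inner = 59 09 5c 5c 5c 5c 5c ∥ 02 81.
Outer hash (tag): sum = 89+9+92+92+92+92+92+2+129 = 689 → 02 b1.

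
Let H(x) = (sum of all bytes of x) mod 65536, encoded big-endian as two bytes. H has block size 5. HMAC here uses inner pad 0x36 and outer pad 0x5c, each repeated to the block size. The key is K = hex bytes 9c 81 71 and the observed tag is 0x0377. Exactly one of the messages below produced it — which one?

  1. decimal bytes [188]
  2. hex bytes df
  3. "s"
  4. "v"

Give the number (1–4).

Key hex bytes 9c 81 71 is 3 bytes ≤ B = 5; zero-pad to 5 bytes: K' = 9c 81 71 00 00.
K' ⊕ ipad = aa b7 47 36 36; K' ⊕ opad = c0 dd 2d 5c 5c.
m1: inner = H(aa b7 47 36 36 bc) = 02 d0; tag = H(c0 dd 2d 5c 5c 02 d0) = 0354
m2: inner = H(aa b7 47 36 36 df) = 02 f3; tag = H(c0 dd 2d 5c 5c 02 f3) = 0377 ← matches
m3: inner = H(aa b7 47 36 36 73) = 02 87; tag = H(c0 dd 2d 5c 5c 02 87) = 030b
m4: inner = H(aa b7 47 36 36 76) = 02 8a; tag = H(c0 dd 2d 5c 5c 02 8a) = 030e

2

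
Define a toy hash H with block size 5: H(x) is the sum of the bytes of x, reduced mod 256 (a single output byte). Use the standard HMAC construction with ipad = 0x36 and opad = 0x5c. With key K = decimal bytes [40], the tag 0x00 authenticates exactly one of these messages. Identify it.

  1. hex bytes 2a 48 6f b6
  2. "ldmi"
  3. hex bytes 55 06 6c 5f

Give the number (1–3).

3

Key decimal bytes [40] = 28 is 1 byte ≤ B = 5; zero-pad to 5 bytes: K' = 28 00 00 00 00.
K' ⊕ ipad = 1e 36 36 36 36; K' ⊕ opad = 74 5c 5c 5c 5c.
m1: inner = H(1e 36 36 36 36 2a 48 6f b6) = 8d; tag = H(74 5c 5c 5c 5c 8d) = 71
m2: inner = H(1e 36 36 36 36 6c 64 6d 69) = 9c; tag = H(74 5c 5c 5c 5c 9c) = 80
m3: inner = H(1e 36 36 36 36 55 06 6c 5f) = 1c; tag = H(74 5c 5c 5c 5c 1c) = 00 ← matches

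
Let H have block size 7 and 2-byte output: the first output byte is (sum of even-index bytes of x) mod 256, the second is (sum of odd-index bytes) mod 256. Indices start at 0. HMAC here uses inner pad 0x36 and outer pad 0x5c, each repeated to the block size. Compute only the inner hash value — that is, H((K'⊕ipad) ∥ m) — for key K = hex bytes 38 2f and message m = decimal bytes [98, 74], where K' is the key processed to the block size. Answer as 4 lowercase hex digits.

Key hex bytes 38 2f is 2 bytes ≤ B = 7; zero-pad to 7 bytes: K' = 38 2f 00 00 00 00 00.
K' ⊕ ipad = 0e 19 36 36 36 36 36.
Inner input = 0e 19 36 36 36 36 36 ∥ 62 4a.
Inner hash: even-index sum = 250 mod 256 = 250; odd-index sum = 231 mod 256 = 231 → fa e7.

fae7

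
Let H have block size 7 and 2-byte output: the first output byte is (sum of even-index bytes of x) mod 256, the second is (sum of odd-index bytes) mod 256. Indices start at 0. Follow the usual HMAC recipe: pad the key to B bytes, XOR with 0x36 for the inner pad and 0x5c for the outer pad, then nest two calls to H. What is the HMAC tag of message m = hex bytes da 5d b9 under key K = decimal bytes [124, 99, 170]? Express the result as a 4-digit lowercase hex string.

22a6

Key decimal bytes [124, 99, 170] = 7c 63 aa is 3 bytes ≤ B = 7; zero-pad to 7 bytes: K' = 7c 63 aa 00 00 00 00.
K' ⊕ ipad = 4a 55 9c 36 36 36 36.  K' ⊕ opad = 20 3f f6 5c 5c 5c 5c.
Inner input = (K'⊕ipad) ∥ m = 4a 55 9c 36 36 36 36 ∥ da 5d b9.
Inner hash: even-index sum = 431 mod 256 = 175; odd-index sum = 596 mod 256 = 84 → af 54.
Outer input = (K'⊕opad) ∥ inner = 20 3f f6 5c 5c 5c 5c ∥ af 54.
Outer hash (tag): even-index sum = 546 mod 256 = 34; odd-index sum = 422 mod 256 = 166 → 22 a6.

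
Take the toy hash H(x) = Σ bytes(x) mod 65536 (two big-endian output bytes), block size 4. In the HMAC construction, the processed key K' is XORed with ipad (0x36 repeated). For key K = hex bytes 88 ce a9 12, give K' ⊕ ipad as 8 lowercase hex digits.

Key hex bytes 88 ce a9 12 is exactly B = 4 bytes: K' = 88 ce a9 12.
XOR each byte with 0x36: 88⊕36=be, ce⊕36=f8, a9⊕36=9f, 12⊕36=24.

bef89f24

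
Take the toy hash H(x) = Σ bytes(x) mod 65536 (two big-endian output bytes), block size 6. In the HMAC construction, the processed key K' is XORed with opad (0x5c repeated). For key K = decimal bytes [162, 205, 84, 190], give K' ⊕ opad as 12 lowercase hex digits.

fe9108e25c5c

Key decimal bytes [162, 205, 84, 190] = a2 cd 54 be is 4 bytes ≤ B = 6; zero-pad to 6 bytes: K' = a2 cd 54 be 00 00.
XOR each byte with 0x5c: a2⊕5c=fe, cd⊕5c=91, 54⊕5c=08, be⊕5c=e2, 00⊕5c=5c, 00⊕5c=5c.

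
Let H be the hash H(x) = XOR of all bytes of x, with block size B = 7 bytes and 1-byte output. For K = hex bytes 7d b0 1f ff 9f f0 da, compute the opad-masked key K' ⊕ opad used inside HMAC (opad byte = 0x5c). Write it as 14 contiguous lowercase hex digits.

21ec43a3c3ac86

Key hex bytes 7d b0 1f ff 9f f0 da is exactly B = 7 bytes: K' = 7d b0 1f ff 9f f0 da.
XOR each byte with 0x5c: 7d⊕5c=21, b0⊕5c=ec, 1f⊕5c=43, ff⊕5c=a3, 9f⊕5c=c3, f0⊕5c=ac, da⊕5c=86.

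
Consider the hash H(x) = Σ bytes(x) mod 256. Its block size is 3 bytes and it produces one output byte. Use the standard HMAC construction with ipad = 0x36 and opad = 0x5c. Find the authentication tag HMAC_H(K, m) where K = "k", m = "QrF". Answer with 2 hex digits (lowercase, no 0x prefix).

c1

Key "k" = 6b is 1 byte ≤ B = 3; zero-pad to 3 bytes: K' = 6b 00 00.
K' ⊕ ipad = 5d 36 36.  K' ⊕ opad = 37 5c 5c.
Inner input = (K'⊕ipad) ∥ m = 5d 36 36 ∥ 51 72 46.
Inner hash: sum = 93+54+54+81+114+70 = 466; mod 256 = 210 → d2.
Outer input = (K'⊕opad) ∥ inner = 37 5c 5c ∥ d2.
Outer hash (tag): sum = 55+92+92+210 = 449; mod 256 = 193 → c1.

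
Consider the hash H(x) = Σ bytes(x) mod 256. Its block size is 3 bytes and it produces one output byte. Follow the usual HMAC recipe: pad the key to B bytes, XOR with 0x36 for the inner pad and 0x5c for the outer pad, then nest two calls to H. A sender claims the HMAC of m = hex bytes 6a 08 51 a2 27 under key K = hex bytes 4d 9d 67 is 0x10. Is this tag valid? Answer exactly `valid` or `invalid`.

Key hex bytes 4d 9d 67 is exactly B = 3 bytes: K' = 4d 9d 67.
K' ⊕ ipad = 7b ab 51; K' ⊕ opad = 11 c1 3b.
Inner hash: sum = 123+171+81+106+8+81+162+39 = 771; mod 256 = 3 → 03.
Outer hash (recomputed tag): sum = 17+193+59+3 = 272; mod 256 = 16 → 10.
Recomputed tag = 10; claimed = 10 → match.

valid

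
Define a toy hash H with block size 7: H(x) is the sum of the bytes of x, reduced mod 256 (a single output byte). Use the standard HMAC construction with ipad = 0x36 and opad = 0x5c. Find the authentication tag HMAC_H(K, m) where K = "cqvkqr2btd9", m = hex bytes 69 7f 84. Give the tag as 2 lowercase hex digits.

44

Key "cqvkqr2btd9" = 63 71 76 6b 71 72 32 62 74 64 39 is 11 bytes > B = 7, so hash it first: H(key) = 3d, then zero-pad to 7 bytes: K' = 3d 00 00 00 00 00 00.
K' ⊕ ipad = 0b 36 36 36 36 36 36.  K' ⊕ opad = 61 5c 5c 5c 5c 5c 5c.
Inner input = (K'⊕ipad) ∥ m = 0b 36 36 36 36 36 36 ∥ 69 7f 84.
Inner hash: sum = 11+54+54+54+54+54+54+105+127+132 = 699; mod 256 = 187 → bb.
Outer input = (K'⊕opad) ∥ inner = 61 5c 5c 5c 5c 5c 5c ∥ bb.
Outer hash (tag): sum = 97+92+92+92+92+92+92+187 = 836; mod 256 = 68 → 44.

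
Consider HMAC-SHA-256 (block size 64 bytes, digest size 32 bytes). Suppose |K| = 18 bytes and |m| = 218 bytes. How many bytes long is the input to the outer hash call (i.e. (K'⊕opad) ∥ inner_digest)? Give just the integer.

96

Key is 18 ≤ 64 bytes, zero-padded: |K'| = 64.
Outer input = (K'⊕opad) ∥ H(inner) → 64 + 32 = 96 bytes.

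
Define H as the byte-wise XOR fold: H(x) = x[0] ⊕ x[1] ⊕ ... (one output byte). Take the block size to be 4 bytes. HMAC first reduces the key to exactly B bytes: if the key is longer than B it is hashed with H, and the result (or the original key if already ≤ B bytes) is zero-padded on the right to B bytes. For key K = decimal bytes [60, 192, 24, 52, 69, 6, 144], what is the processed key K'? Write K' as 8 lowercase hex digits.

|K| = 7 > B = 4, so first hash the key.
H(K): XOR 3c⊕c0⊕18⊕34⊕45⊕06⊕90 = 03.
Zero-pad H(K) = 03 to 4 bytes: K' = 03 00 00 00.

03000000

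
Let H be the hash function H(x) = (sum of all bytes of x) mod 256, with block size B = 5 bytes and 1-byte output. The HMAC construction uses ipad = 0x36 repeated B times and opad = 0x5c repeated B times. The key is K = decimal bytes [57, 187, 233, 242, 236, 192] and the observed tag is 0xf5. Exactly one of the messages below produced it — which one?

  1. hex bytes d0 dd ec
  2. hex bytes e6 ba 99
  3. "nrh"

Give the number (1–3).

2

Key decimal bytes [57, 187, 233, 242, 236, 192] = 39 bb e9 f2 ec c0 is 6 bytes > B = 5, so hash it first: H(key) = 7b, then zero-pad to 5 bytes: K' = 7b 00 00 00 00.
K' ⊕ ipad = 4d 36 36 36 36; K' ⊕ opad = 27 5c 5c 5c 5c.
m1: inner = H(4d 36 36 36 36 d0 dd ec) = be; tag = H(27 5c 5c 5c 5c be) = 55
m2: inner = H(4d 36 36 36 36 e6 ba 99) = 5e; tag = H(27 5c 5c 5c 5c 5e) = f5 ← matches
m3: inner = H(4d 36 36 36 36 6e 72 68) = 6d; tag = H(27 5c 5c 5c 5c 6d) = 04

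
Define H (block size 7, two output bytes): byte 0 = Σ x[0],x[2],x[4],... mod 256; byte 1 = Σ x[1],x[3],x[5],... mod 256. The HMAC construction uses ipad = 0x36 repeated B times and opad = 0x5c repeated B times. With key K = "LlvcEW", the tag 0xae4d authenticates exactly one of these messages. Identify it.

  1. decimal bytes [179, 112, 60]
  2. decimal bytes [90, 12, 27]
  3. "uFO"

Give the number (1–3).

Key "LlvcEW" = 4c 6c 76 63 45 57 is 6 bytes ≤ B = 7; zero-pad to 7 bytes: K' = 4c 6c 76 63 45 57 00.
K' ⊕ ipad = 7a 5a 40 55 73 61 36; K' ⊕ opad = 10 30 2a 3f 19 0b 5c.
m1: inner = H(7a 5a 40 55 73 61 36 b3 70 3c) = d3 ff; tag = H(10 30 2a 3f 19 0b 5c d3 ff) = ae4d ← matches
m2: inner = H(7a 5a 40 55 73 61 36 5a 0c 1b) = 6f 85; tag = H(10 30 2a 3f 19 0b 5c 6f 85) = 34e9
m3: inner = H(7a 5a 40 55 73 61 36 75 46 4f) = a9 d4; tag = H(10 30 2a 3f 19 0b 5c a9 d4) = 8323

1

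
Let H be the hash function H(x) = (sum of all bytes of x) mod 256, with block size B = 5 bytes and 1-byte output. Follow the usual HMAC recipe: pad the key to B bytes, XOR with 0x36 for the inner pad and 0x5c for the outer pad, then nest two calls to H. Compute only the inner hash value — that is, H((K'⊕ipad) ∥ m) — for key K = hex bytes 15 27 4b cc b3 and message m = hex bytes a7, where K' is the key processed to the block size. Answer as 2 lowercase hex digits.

d7

Key hex bytes 15 27 4b cc b3 is exactly B = 5 bytes: K' = 15 27 4b cc b3.
K' ⊕ ipad = 23 11 7d fa 85.
Inner input = 23 11 7d fa 85 ∥ a7.
Inner hash: sum = 35+17+125+250+133+167 = 727; mod 256 = 215 → d7.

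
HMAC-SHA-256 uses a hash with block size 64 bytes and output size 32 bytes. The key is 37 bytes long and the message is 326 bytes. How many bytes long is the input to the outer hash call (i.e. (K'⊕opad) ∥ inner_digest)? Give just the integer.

96

Key is 37 ≤ 64 bytes, zero-padded: |K'| = 64.
Outer input = (K'⊕opad) ∥ H(inner) → 64 + 32 = 96 bytes.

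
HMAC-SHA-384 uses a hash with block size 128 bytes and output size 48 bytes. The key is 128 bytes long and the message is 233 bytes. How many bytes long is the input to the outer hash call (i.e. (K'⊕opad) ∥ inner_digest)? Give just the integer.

Key is 128 ≤ 128 bytes, zero-padded: |K'| = 128.
Outer input = (K'⊕opad) ∥ H(inner) → 128 + 48 = 176 bytes.

176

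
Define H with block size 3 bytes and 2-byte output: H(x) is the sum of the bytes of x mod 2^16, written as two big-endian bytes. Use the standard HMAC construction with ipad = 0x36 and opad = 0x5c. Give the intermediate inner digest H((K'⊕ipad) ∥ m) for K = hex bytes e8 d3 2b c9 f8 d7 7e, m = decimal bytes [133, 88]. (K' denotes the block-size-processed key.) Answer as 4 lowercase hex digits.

020f

Key hex bytes e8 d3 2b c9 f8 d7 7e is 7 bytes > B = 3, so hash it first: H(key) = 04 fc, then zero-pad to 3 bytes: K' = 04 fc 00.
K' ⊕ ipad = 32 ca 36.
Inner input = 32 ca 36 ∥ 85 58.
Inner hash: sum = 50+202+54+133+88 = 527 → 02 0f.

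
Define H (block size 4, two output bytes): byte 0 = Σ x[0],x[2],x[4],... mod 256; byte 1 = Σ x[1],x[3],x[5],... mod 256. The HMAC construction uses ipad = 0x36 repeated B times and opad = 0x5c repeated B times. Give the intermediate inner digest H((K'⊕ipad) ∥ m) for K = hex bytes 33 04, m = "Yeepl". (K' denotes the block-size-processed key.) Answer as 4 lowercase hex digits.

Key hex bytes 33 04 is 2 bytes ≤ B = 4; zero-pad to 4 bytes: K' = 33 04 00 00.
K' ⊕ ipad = 05 32 36 36.
Inner input = 05 32 36 36 ∥ 59 65 65 70 6c.
Inner hash: even-index sum = 357 mod 256 = 101; odd-index sum = 317 mod 256 = 61 → 65 3d.

653d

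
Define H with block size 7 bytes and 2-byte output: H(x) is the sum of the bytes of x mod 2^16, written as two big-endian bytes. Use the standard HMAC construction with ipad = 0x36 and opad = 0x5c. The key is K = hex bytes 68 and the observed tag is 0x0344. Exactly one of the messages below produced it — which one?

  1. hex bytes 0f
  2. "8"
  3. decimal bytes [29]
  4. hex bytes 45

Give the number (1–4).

Key hex bytes 68 is 1 byte ≤ B = 7; zero-pad to 7 bytes: K' = 68 00 00 00 00 00 00.
K' ⊕ ipad = 5e 36 36 36 36 36 36; K' ⊕ opad = 34 5c 5c 5c 5c 5c 5c.
m1: inner = H(5e 36 36 36 36 36 36 0f) = 01 b1; tag = H(34 5c 5c 5c 5c 5c 5c 01 b1) = 030e
m2: inner = H(5e 36 36 36 36 36 36 38) = 01 da; tag = H(34 5c 5c 5c 5c 5c 5c 01 da) = 0337
m3: inner = H(5e 36 36 36 36 36 36 1d) = 01 bf; tag = H(34 5c 5c 5c 5c 5c 5c 01 bf) = 031c
m4: inner = H(5e 36 36 36 36 36 36 45) = 01 e7; tag = H(34 5c 5c 5c 5c 5c 5c 01 e7) = 0344 ← matches

4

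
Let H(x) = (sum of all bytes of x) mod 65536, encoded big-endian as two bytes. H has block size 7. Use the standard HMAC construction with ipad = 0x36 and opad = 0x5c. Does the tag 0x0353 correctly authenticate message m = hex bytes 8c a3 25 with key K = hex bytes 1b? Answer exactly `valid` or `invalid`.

Key hex bytes 1b is 1 byte ≤ B = 7; zero-pad to 7 bytes: K' = 1b 00 00 00 00 00 00.
K' ⊕ ipad = 2d 36 36 36 36 36 36; K' ⊕ opad = 47 5c 5c 5c 5c 5c 5c.
Inner hash: sum = 45+54+54+54+54+54+54+140+163+37 = 709 → 02 c5.
Outer hash (recomputed tag): sum = 71+92+92+92+92+92+92+2+197 = 822 → 03 36.
Recomputed tag = 0336; claimed = 0353 → mismatch.

invalid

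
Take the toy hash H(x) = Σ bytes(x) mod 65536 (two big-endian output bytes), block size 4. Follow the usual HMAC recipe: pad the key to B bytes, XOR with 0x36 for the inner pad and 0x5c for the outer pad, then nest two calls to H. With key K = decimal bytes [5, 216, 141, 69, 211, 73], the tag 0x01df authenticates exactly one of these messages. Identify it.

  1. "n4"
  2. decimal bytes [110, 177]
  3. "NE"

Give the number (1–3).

Key decimal bytes [5, 216, 141, 69, 211, 73] = 05 d8 8d 45 d3 49 is 6 bytes > B = 4, so hash it first: H(key) = 02 cb, then zero-pad to 4 bytes: K' = 02 cb 00 00.
K' ⊕ ipad = 34 fd 36 36; K' ⊕ opad = 5e 97 5c 5c.
m1: inner = H(34 fd 36 36 6e 34) = 02 3f; tag = H(5e 97 5c 5c 02 3f) = 01ee
m2: inner = H(34 fd 36 36 6e b1) = 02 bc; tag = H(5e 97 5c 5c 02 bc) = 026b
m3: inner = H(34 fd 36 36 4e 45) = 02 30; tag = H(5e 97 5c 5c 02 30) = 01df ← matches

3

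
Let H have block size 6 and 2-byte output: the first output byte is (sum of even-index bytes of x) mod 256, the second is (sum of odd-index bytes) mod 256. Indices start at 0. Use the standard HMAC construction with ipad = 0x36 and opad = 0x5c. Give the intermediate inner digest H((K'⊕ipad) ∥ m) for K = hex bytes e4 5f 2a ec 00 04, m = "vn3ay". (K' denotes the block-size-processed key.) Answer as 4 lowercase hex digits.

Key hex bytes e4 5f 2a ec 00 04 is exactly B = 6 bytes: K' = e4 5f 2a ec 00 04.
K' ⊕ ipad = d2 69 1c da 36 32.
Inner input = d2 69 1c da 36 32 ∥ 76 6e 33 61 79.
Inner hash: even-index sum = 582 mod 256 = 70; odd-index sum = 580 mod 256 = 68 → 46 44.

4644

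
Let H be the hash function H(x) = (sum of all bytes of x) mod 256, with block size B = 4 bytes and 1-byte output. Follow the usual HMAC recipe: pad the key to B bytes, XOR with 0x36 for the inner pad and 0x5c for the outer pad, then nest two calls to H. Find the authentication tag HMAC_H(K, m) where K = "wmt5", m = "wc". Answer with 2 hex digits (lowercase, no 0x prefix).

a8

Key "wmt5" = 77 6d 74 35 is exactly B = 4 bytes: K' = 77 6d 74 35.
K' ⊕ ipad = 41 5b 42 03.  K' ⊕ opad = 2b 31 28 69.
Inner input = (K'⊕ipad) ∥ m = 41 5b 42 03 ∥ 77 63.
Inner hash: sum = 65+91+66+3+119+99 = 443; mod 256 = 187 → bb.
Outer input = (K'⊕opad) ∥ inner = 2b 31 28 69 ∥ bb.
Outer hash (tag): sum = 43+49+40+105+187 = 424; mod 256 = 168 → a8.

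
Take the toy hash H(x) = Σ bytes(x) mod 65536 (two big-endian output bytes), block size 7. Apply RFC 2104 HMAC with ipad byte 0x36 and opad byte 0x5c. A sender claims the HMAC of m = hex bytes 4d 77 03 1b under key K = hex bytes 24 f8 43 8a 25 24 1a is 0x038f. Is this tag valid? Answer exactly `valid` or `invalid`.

valid

Key hex bytes 24 f8 43 8a 25 24 1a is exactly B = 7 bytes: K' = 24 f8 43 8a 25 24 1a.
K' ⊕ ipad = 12 ce 75 bc 13 12 2c; K' ⊕ opad = 78 a4 1f d6 79 78 46.
Inner hash: sum = 18+206+117+188+19+18+44+77+119+3+27 = 836 → 03 44.
Outer hash (recomputed tag): sum = 120+164+31+214+121+120+70+3+68 = 911 → 03 8f.
Recomputed tag = 038f; claimed = 038f → match.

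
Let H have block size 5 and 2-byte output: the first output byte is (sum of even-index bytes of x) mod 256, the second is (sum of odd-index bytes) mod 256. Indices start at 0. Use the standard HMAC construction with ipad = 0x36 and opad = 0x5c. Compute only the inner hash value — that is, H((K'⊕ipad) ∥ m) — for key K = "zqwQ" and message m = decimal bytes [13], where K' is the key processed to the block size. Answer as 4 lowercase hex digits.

Key "zqwQ" = 7a 71 77 51 is 4 bytes ≤ B = 5; zero-pad to 5 bytes: K' = 7a 71 77 51 00.
K' ⊕ ipad = 4c 47 41 67 36.
Inner input = 4c 47 41 67 36 ∥ 0d.
Inner hash: even-index sum = 195 mod 256 = 195; odd-index sum = 187 mod 256 = 187 → c3 bb.

c3bb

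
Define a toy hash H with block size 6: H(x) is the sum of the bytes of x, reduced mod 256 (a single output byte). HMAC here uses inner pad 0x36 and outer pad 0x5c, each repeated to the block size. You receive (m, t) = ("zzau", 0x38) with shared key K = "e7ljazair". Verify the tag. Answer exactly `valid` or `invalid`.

Key "e7ljazair" = 65 37 6c 6a 61 7a 61 69 72 is 9 bytes > B = 6, so hash it first: H(key) = 89, then zero-pad to 6 bytes: K' = 89 00 00 00 00 00.
K' ⊕ ipad = bf 36 36 36 36 36; K' ⊕ opad = d5 5c 5c 5c 5c 5c.
Inner hash: sum = 191+54+54+54+54+54+122+122+97+117 = 919; mod 256 = 151 → 97.
Outer hash (recomputed tag): sum = 213+92+92+92+92+92+151 = 824; mod 256 = 56 → 38.
Recomputed tag = 38; claimed = 38 → match.

valid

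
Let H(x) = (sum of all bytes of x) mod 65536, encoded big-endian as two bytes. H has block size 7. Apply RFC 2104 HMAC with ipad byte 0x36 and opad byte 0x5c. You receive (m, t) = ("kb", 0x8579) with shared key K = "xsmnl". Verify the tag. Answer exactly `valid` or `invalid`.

invalid

Key "xsmnl" = 78 73 6d 6e 6c is 5 bytes ≤ B = 7; zero-pad to 7 bytes: K' = 78 73 6d 6e 6c 00 00.
K' ⊕ ipad = 4e 45 5b 58 5a 36 36; K' ⊕ opad = 24 2f 31 32 30 5c 5c.
Inner hash: sum = 78+69+91+88+90+54+54+107+98 = 729 → 02 d9.
Outer hash (recomputed tag): sum = 36+47+49+50+48+92+92+2+217 = 633 → 02 79.
Recomputed tag = 0279; claimed = 8579 → mismatch.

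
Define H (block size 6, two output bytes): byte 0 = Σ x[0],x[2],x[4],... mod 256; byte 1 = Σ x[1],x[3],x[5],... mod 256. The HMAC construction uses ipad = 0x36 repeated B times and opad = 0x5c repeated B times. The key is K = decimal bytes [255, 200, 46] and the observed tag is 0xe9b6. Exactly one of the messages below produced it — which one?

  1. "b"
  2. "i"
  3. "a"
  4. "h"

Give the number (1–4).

3

Key decimal bytes [255, 200, 46] = ff c8 2e is 3 bytes ≤ B = 6; zero-pad to 6 bytes: K' = ff c8 2e 00 00 00.
K' ⊕ ipad = c9 fe 18 36 36 36; K' ⊕ opad = a3 94 72 5c 5c 5c.
m1: inner = H(c9 fe 18 36 36 36 62) = 79 6a; tag = H(a3 94 72 5c 5c 5c 79 6a) = eab6
m2: inner = H(c9 fe 18 36 36 36 69) = 80 6a; tag = H(a3 94 72 5c 5c 5c 80 6a) = f1b6
m3: inner = H(c9 fe 18 36 36 36 61) = 78 6a; tag = H(a3 94 72 5c 5c 5c 78 6a) = e9b6 ← matches
m4: inner = H(c9 fe 18 36 36 36 68) = 7f 6a; tag = H(a3 94 72 5c 5c 5c 7f 6a) = f0b6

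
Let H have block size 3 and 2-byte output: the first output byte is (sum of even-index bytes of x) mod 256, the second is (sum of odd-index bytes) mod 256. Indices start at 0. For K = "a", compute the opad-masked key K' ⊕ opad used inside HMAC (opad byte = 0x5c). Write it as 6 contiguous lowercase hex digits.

Key "a" = 61 is 1 byte ≤ B = 3; zero-pad to 3 bytes: K' = 61 00 00.
XOR each byte with 0x5c: 61⊕5c=3d, 00⊕5c=5c, 00⊕5c=5c.

3d5c5c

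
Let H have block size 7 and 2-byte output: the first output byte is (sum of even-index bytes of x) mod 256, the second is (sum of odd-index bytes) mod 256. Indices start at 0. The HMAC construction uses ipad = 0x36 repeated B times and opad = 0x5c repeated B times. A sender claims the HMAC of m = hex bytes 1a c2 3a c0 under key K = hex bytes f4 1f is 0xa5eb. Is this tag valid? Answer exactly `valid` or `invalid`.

Key hex bytes f4 1f is 2 bytes ≤ B = 7; zero-pad to 7 bytes: K' = f4 1f 00 00 00 00 00.
K' ⊕ ipad = c2 29 36 36 36 36 36; K' ⊕ opad = a8 43 5c 5c 5c 5c 5c.
Inner hash: even-index sum = 742 mod 256 = 230; odd-index sum = 233 mod 256 = 233 → e6 e9.
Outer hash (recomputed tag): even-index sum = 677 mod 256 = 165; odd-index sum = 481 mod 256 = 225 → a5 e1.
Recomputed tag = a5e1; claimed = a5eb → mismatch.

invalid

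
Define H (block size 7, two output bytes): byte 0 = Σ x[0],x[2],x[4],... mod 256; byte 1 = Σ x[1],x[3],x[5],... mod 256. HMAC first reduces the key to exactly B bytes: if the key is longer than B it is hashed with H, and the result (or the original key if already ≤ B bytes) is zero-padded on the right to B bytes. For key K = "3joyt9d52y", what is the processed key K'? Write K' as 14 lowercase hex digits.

|K| = 10 > B = 7, so first hash the key.
H(K): even-index sum = 428 mod 256 = 172; odd-index sum = 458 mod 256 = 202 → ac ca.
Zero-pad H(K) = ac ca to 7 bytes: K' = ac ca 00 00 00 00 00.

acca0000000000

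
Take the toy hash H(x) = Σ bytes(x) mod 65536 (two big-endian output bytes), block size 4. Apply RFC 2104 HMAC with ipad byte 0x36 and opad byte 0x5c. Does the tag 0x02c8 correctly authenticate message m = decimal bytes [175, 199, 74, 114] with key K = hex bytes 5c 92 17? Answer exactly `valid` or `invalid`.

Key hex bytes 5c 92 17 is 3 bytes ≤ B = 4; zero-pad to 4 bytes: K' = 5c 92 17 00.
K' ⊕ ipad = 6a a4 21 36; K' ⊕ opad = 00 ce 4b 5c.
Inner hash: sum = 106+164+33+54+175+199+74+114 = 919 → 03 97.
Outer hash (recomputed tag): sum = 0+206+75+92+3+151 = 527 → 02 0f.
Recomputed tag = 020f; claimed = 02c8 → mismatch.

invalid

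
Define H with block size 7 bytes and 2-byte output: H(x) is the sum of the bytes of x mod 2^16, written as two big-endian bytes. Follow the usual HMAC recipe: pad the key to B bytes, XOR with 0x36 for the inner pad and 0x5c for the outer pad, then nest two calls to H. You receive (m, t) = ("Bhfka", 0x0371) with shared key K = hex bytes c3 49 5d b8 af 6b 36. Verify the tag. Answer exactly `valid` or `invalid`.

Key hex bytes c3 49 5d b8 af 6b 36 is exactly B = 7 bytes: K' = c3 49 5d b8 af 6b 36.
K' ⊕ ipad = f5 7f 6b 8e 99 5d 00; K' ⊕ opad = 9f 15 01 e4 f3 37 6a.
Inner hash: sum = 245+127+107+142+153+93+0+66+104+102+107+97 = 1343 → 05 3f.
Outer hash (recomputed tag): sum = 159+21+1+228+243+55+106+5+63 = 881 → 03 71.
Recomputed tag = 0371; claimed = 0371 → match.

valid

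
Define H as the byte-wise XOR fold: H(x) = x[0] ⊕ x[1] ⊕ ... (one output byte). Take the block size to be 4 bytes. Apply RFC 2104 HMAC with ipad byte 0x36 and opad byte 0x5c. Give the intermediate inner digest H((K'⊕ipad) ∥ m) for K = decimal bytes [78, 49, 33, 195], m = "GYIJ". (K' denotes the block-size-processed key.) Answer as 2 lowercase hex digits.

80

Key decimal bytes [78, 49, 33, 195] = 4e 31 21 c3 is exactly B = 4 bytes: K' = 4e 31 21 c3.
K' ⊕ ipad = 78 07 17 f5.
Inner input = 78 07 17 f5 ∥ 47 59 49 4a.
Inner hash: XOR 78⊕07⊕17⊕f5⊕47⊕59⊕49⊕4a = 80.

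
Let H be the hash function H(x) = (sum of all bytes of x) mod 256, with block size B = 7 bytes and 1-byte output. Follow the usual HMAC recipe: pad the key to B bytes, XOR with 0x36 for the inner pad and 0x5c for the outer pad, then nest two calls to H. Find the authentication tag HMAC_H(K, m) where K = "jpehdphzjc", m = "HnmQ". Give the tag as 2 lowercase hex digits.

Key "jpehdphzjc" = 6a 70 65 68 64 70 68 7a 6a 63 is 10 bytes > B = 7, so hash it first: H(key) = 2a, then zero-pad to 7 bytes: K' = 2a 00 00 00 00 00 00.
K' ⊕ ipad = 1c 36 36 36 36 36 36.  K' ⊕ opad = 76 5c 5c 5c 5c 5c 5c.
Inner input = (K'⊕ipad) ∥ m = 1c 36 36 36 36 36 36 ∥ 48 6e 6d 51.
Inner hash: sum = 28+54+54+54+54+54+54+72+110+109+81 = 724; mod 256 = 212 → d4.
Outer input = (K'⊕opad) ∥ inner = 76 5c 5c 5c 5c 5c 5c ∥ d4.
Outer hash (tag): sum = 118+92+92+92+92+92+92+212 = 882; mod 256 = 114 → 72.

72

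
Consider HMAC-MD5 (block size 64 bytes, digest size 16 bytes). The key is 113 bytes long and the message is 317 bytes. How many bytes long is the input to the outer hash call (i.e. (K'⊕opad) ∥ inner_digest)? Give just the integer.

Key is 113 > 64 bytes, so it is hashed to 16 bytes then zero-padded to 64: |K'| = 64.
Outer input = (K'⊕opad) ∥ H(inner) → 64 + 16 = 80 bytes.

80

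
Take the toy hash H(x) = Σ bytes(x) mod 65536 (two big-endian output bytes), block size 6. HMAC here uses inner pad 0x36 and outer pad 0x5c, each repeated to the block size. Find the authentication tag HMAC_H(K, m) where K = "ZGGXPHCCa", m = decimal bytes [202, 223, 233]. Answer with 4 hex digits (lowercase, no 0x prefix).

02dc

Key "ZGGXPHCCa" = 5a 47 47 58 50 48 43 43 61 is 9 bytes > B = 6, so hash it first: H(key) = 02 bf, then zero-pad to 6 bytes: K' = 02 bf 00 00 00 00.
K' ⊕ ipad = 34 89 36 36 36 36.  K' ⊕ opad = 5e e3 5c 5c 5c 5c.
Inner input = (K'⊕ipad) ∥ m = 34 89 36 36 36 36 ∥ ca df e9.
Inner hash: sum = 52+137+54+54+54+54+202+223+233 = 1063 → 04 27.
Outer input = (K'⊕opad) ∥ inner = 5e e3 5c 5c 5c 5c ∥ 04 27.
Outer hash (tag): sum = 94+227+92+92+92+92+4+39 = 732 → 02 dc.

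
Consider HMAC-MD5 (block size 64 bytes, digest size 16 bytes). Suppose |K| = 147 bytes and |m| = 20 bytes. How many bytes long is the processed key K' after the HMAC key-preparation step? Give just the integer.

64

Key is 147 > 64 bytes, so it is hashed to 16 bytes then zero-padded to 64: |K'| = 64.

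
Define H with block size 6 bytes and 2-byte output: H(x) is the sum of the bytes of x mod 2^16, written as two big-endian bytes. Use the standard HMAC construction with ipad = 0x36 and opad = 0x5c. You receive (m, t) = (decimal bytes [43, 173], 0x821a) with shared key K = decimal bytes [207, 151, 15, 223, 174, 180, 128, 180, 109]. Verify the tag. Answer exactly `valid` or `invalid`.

invalid

Key decimal bytes [207, 151, 15, 223, 174, 180, 128, 180, 109] = cf 97 0f df ae b4 80 b4 6d is 9 bytes > B = 6, so hash it first: H(key) = 05 57, then zero-pad to 6 bytes: K' = 05 57 00 00 00 00.
K' ⊕ ipad = 33 61 36 36 36 36; K' ⊕ opad = 59 0b 5c 5c 5c 5c.
Inner hash: sum = 51+97+54+54+54+54+43+173 = 580 → 02 44.
Outer hash (recomputed tag): sum = 89+11+92+92+92+92+2+68 = 538 → 02 1a.
Recomputed tag = 021a; claimed = 821a → mismatch.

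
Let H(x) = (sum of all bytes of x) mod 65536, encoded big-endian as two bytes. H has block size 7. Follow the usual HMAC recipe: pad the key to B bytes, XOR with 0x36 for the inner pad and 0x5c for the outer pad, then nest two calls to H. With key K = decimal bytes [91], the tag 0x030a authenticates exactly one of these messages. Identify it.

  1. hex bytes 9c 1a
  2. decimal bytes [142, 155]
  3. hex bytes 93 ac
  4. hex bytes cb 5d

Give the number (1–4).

Key decimal bytes [91] = 5b is 1 byte ≤ B = 7; zero-pad to 7 bytes: K' = 5b 00 00 00 00 00 00.
K' ⊕ ipad = 6d 36 36 36 36 36 36; K' ⊕ opad = 07 5c 5c 5c 5c 5c 5c.
m1: inner = H(6d 36 36 36 36 36 36 9c 1a) = 02 67; tag = H(07 5c 5c 5c 5c 5c 5c 02 67) = 0298
m2: inner = H(6d 36 36 36 36 36 36 8e 9b) = 02 da; tag = H(07 5c 5c 5c 5c 5c 5c 02 da) = 030b
m3: inner = H(6d 36 36 36 36 36 36 93 ac) = 02 f0; tag = H(07 5c 5c 5c 5c 5c 5c 02 f0) = 0321
m4: inner = H(6d 36 36 36 36 36 36 cb 5d) = 02 d9; tag = H(07 5c 5c 5c 5c 5c 5c 02 d9) = 030a ← matches

4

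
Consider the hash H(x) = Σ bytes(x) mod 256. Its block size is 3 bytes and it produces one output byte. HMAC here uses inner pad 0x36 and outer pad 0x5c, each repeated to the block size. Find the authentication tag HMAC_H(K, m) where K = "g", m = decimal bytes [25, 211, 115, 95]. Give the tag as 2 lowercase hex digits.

6e

Key "g" = 67 is 1 byte ≤ B = 3; zero-pad to 3 bytes: K' = 67 00 00.
K' ⊕ ipad = 51 36 36.  K' ⊕ opad = 3b 5c 5c.
Inner input = (K'⊕ipad) ∥ m = 51 36 36 ∥ 19 d3 73 5f.
Inner hash: sum = 81+54+54+25+211+115+95 = 635; mod 256 = 123 → 7b.
Outer input = (K'⊕opad) ∥ inner = 3b 5c 5c ∥ 7b.
Outer hash (tag): sum = 59+92+92+123 = 366; mod 256 = 110 → 6e.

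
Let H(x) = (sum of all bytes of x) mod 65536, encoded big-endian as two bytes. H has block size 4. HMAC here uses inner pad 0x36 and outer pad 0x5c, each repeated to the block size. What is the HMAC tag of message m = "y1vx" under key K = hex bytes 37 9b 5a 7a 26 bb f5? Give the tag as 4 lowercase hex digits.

01bc

Key hex bytes 37 9b 5a 7a 26 bb f5 is 7 bytes > B = 4, so hash it first: H(key) = 03 7c, then zero-pad to 4 bytes: K' = 03 7c 00 00.
K' ⊕ ipad = 35 4a 36 36.  K' ⊕ opad = 5f 20 5c 5c.
Inner input = (K'⊕ipad) ∥ m = 35 4a 36 36 ∥ 79 31 76 78.
Inner hash: sum = 53+74+54+54+121+49+118+120 = 643 → 02 83.
Outer input = (K'⊕opad) ∥ inner = 5f 20 5c 5c ∥ 02 83.
Outer hash (tag): sum = 95+32+92+92+2+131 = 444 → 01 bc.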